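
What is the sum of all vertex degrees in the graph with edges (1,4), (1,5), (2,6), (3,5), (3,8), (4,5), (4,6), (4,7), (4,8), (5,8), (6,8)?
22 (handshake: sum of degrees = 2|E| = 2 x 11 = 22)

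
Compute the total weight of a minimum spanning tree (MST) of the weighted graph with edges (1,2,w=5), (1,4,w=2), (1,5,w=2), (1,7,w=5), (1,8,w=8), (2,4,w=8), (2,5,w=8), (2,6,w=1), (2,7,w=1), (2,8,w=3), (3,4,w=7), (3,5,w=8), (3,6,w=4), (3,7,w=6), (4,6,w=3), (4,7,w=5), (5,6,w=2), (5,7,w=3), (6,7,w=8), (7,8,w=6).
15 (MST edges: (1,4,w=2), (1,5,w=2), (2,6,w=1), (2,7,w=1), (2,8,w=3), (3,6,w=4), (5,6,w=2); sum of weights 2 + 2 + 1 + 1 + 3 + 4 + 2 = 15)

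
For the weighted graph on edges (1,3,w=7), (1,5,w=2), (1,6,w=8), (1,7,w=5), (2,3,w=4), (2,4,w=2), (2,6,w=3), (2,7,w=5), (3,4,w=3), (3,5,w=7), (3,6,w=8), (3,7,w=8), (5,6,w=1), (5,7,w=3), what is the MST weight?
14 (MST edges: (1,5,w=2), (2,4,w=2), (2,6,w=3), (3,4,w=3), (5,6,w=1), (5,7,w=3); sum of weights 2 + 2 + 3 + 3 + 1 + 3 = 14)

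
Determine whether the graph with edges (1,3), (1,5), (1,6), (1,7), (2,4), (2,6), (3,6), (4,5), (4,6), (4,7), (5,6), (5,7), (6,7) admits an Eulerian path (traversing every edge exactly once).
Yes — and in fact it has an Eulerian circuit (the graph is connected and all 7 vertices have even degree)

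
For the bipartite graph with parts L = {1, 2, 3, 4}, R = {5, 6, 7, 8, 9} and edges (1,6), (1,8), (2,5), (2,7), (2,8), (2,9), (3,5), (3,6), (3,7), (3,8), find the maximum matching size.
3 (matching: (1,8), (2,9), (3,7); upper bound min(|L|,|R|) = min(4,5) = 4)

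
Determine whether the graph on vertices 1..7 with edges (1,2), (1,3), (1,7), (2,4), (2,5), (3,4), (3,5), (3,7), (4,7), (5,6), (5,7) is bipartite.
No (odd cycle of length 3: 3 -> 1 -> 7 -> 3)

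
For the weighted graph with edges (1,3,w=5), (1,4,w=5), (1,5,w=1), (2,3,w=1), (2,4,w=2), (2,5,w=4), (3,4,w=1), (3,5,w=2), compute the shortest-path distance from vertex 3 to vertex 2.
1 (path: 3 -> 2; weights 1 = 1)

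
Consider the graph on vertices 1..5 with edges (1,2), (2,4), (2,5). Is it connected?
No, it has 2 components: {1, 2, 4, 5}, {3}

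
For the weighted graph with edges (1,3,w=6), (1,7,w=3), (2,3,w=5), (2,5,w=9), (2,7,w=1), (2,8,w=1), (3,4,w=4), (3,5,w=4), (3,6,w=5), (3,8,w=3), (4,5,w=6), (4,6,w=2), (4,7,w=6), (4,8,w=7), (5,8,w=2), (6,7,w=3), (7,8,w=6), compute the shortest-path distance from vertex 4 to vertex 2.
6 (path: 4 -> 6 -> 7 -> 2; weights 2 + 3 + 1 = 6)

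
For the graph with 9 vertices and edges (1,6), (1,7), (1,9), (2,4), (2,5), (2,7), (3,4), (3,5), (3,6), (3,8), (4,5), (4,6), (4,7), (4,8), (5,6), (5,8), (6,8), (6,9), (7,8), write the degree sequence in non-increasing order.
[6, 6, 5, 5, 4, 4, 3, 3, 2] (degrees: deg(1)=3, deg(2)=3, deg(3)=4, deg(4)=6, deg(5)=5, deg(6)=6, deg(7)=4, deg(8)=5, deg(9)=2)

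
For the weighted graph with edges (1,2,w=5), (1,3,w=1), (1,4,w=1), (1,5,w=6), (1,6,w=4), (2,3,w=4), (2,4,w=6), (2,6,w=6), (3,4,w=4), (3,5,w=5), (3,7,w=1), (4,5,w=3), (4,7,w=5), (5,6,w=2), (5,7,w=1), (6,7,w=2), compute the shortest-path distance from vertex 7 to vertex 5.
1 (path: 7 -> 5; weights 1 = 1)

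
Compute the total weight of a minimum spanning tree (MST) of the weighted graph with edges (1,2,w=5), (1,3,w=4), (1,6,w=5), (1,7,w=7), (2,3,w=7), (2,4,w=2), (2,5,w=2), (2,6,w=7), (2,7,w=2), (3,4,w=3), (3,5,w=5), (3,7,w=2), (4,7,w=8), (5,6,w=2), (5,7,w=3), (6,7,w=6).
14 (MST edges: (1,3,w=4), (2,4,w=2), (2,5,w=2), (2,7,w=2), (3,7,w=2), (5,6,w=2); sum of weights 4 + 2 + 2 + 2 + 2 + 2 = 14)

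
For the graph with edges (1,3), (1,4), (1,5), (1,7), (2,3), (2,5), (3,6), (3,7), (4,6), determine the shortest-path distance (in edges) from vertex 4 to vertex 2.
3 (path: 4 -> 6 -> 3 -> 2, 3 edges)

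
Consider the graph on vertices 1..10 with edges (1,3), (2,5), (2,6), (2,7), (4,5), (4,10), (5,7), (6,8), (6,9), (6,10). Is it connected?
No, it has 2 components: {1, 3}, {2, 4, 5, 6, 7, 8, 9, 10}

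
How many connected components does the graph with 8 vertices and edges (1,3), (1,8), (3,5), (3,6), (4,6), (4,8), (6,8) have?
3 (components: {1, 3, 4, 5, 6, 8}, {2}, {7})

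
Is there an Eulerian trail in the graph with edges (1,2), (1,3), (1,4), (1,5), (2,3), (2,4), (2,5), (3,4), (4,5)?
Yes (the graph is connected and exactly 2 vertices have odd degree: {3, 5}; any Eulerian path must start and end at those)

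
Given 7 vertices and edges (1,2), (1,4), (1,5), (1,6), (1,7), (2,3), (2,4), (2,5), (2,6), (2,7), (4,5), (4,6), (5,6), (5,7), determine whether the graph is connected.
Yes (BFS from 1 visits [1, 2, 4, 5, 6, 7, 3] — all 7 vertices reached)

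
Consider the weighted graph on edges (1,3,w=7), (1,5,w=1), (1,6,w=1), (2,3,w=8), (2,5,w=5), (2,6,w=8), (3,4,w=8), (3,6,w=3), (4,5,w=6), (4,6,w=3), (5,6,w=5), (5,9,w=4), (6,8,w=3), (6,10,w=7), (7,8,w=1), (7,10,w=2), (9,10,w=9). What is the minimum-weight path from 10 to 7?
2 (path: 10 -> 7; weights 2 = 2)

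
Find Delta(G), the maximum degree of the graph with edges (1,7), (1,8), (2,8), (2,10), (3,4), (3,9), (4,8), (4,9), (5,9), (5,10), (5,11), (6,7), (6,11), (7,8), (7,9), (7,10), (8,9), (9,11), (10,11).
6 (attained at vertex 9)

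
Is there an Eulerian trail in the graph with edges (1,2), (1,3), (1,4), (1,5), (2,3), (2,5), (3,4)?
Yes (the graph is connected and exactly 2 vertices have odd degree: {2, 3}; any Eulerian path must start and end at those)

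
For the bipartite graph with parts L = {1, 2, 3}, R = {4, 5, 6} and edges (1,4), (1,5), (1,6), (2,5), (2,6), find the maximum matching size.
2 (matching: (1,6), (2,5); upper bound min(|L|,|R|) = min(3,3) = 3)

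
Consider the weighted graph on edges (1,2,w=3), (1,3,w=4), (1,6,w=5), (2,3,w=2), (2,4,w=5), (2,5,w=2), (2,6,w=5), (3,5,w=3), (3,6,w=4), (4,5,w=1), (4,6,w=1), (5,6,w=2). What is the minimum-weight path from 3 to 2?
2 (path: 3 -> 2; weights 2 = 2)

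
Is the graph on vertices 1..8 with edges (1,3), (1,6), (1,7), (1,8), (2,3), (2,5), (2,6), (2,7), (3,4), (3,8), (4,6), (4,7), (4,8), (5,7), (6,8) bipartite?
No (odd cycle of length 3: 6 -> 1 -> 8 -> 6)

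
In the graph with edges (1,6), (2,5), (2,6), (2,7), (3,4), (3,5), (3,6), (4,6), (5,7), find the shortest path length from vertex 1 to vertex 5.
3 (path: 1 -> 6 -> 2 -> 5, 3 edges)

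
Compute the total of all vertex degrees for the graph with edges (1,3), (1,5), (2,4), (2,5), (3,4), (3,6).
12 (handshake: sum of degrees = 2|E| = 2 x 6 = 12)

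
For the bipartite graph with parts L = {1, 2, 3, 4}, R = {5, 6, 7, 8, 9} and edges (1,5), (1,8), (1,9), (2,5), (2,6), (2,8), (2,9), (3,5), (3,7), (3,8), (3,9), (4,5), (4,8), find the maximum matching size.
4 (matching: (1,9), (2,6), (3,7), (4,8); upper bound min(|L|,|R|) = min(4,5) = 4)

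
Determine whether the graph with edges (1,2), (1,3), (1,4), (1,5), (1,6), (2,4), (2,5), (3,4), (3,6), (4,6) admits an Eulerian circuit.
No (4 vertices have odd degree: {1, 2, 3, 6}; Eulerian circuit requires 0)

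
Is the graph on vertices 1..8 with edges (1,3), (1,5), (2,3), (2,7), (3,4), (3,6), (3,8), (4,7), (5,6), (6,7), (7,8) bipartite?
Yes. Partition: {1, 2, 4, 6, 8}, {3, 5, 7}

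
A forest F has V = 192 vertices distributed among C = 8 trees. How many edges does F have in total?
184 (Each of the 8 component trees on V_i vertices has V_i - 1 edges; summing gives V - C = 192 - 8 = 184)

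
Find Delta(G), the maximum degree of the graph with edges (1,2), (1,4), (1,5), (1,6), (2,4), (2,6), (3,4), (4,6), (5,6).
4 (attained at vertices 1, 4, 6)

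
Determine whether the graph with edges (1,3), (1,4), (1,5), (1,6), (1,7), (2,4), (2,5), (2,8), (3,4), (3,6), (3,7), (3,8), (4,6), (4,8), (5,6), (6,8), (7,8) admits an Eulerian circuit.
No (8 vertices have odd degree: {1, 2, 3, 4, 5, 6, 7, 8}; Eulerian circuit requires 0)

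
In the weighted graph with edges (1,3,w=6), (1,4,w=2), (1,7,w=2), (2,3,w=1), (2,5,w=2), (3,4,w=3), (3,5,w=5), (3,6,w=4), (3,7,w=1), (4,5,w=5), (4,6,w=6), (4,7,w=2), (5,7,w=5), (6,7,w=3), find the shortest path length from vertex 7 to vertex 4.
2 (path: 7 -> 4; weights 2 = 2)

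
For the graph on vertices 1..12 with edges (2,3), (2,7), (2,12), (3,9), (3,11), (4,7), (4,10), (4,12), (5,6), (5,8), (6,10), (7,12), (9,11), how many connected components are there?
2 (components: {1}, {2, 3, 4, 5, 6, 7, 8, 9, 10, 11, 12})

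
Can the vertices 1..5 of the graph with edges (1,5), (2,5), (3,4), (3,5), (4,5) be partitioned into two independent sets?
No (odd cycle of length 3: 4 -> 5 -> 3 -> 4)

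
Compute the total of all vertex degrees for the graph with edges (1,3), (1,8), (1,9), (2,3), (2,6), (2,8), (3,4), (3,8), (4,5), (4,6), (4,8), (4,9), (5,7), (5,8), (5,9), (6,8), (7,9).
34 (handshake: sum of degrees = 2|E| = 2 x 17 = 34)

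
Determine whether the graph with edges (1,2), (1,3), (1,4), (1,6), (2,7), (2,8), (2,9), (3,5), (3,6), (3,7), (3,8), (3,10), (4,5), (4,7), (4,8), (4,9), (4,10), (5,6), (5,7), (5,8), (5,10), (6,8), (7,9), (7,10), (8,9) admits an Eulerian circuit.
Yes (the graph is connected and all 10 vertices have even degree)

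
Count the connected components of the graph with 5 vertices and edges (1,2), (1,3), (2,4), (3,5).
1 (components: {1, 2, 3, 4, 5})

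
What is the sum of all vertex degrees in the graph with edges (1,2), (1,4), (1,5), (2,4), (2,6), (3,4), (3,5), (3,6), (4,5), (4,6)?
20 (handshake: sum of degrees = 2|E| = 2 x 10 = 20)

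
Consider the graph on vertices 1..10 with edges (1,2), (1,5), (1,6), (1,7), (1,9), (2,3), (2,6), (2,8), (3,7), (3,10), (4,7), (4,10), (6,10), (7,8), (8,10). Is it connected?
Yes (BFS from 1 visits [1, 2, 5, 6, 7, 9, 3, 8, 10, 4] — all 10 vertices reached)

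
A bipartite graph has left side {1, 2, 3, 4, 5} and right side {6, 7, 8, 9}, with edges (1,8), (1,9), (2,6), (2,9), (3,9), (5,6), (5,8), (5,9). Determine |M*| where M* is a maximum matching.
3 (matching: (1,9), (2,6), (5,8); upper bound min(|L|,|R|) = min(5,4) = 4)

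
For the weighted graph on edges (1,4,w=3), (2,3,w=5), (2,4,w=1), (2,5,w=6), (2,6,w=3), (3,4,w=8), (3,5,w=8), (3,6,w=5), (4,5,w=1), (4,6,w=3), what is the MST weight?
13 (MST edges: (1,4,w=3), (2,3,w=5), (2,4,w=1), (2,6,w=3), (4,5,w=1); sum of weights 3 + 5 + 1 + 3 + 1 = 13)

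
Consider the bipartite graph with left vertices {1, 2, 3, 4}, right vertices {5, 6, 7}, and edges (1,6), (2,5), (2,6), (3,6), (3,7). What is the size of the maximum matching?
3 (matching: (1,6), (2,5), (3,7); upper bound min(|L|,|R|) = min(4,3) = 3)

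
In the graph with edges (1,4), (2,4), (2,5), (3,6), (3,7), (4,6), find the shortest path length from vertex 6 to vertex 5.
3 (path: 6 -> 4 -> 2 -> 5, 3 edges)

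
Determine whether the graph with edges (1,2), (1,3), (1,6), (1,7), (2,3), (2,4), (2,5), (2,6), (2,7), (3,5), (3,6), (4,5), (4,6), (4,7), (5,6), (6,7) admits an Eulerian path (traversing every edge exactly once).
Yes — and in fact it has an Eulerian circuit (the graph is connected and all 7 vertices have even degree)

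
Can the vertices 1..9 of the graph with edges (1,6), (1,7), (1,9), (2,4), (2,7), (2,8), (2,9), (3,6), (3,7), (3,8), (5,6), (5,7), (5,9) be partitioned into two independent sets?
Yes. Partition: {1, 2, 3, 5}, {4, 6, 7, 8, 9}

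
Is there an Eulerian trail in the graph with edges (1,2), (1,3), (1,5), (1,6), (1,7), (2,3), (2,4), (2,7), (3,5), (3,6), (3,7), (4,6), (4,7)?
No (4 vertices have odd degree: {1, 3, 4, 6}; Eulerian path requires 0 or 2)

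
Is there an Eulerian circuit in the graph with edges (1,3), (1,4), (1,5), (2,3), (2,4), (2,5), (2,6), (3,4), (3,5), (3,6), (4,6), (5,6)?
No (2 vertices have odd degree: {1, 3}; Eulerian circuit requires 0)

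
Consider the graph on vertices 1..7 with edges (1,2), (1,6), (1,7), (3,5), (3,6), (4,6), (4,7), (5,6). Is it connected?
Yes (BFS from 1 visits [1, 2, 6, 7, 3, 4, 5] — all 7 vertices reached)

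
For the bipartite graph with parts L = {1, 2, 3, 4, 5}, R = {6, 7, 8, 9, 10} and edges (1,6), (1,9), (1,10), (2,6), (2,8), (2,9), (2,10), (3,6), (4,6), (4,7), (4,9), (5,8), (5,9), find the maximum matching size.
5 (matching: (1,10), (2,9), (3,6), (4,7), (5,8); upper bound min(|L|,|R|) = min(5,5) = 5)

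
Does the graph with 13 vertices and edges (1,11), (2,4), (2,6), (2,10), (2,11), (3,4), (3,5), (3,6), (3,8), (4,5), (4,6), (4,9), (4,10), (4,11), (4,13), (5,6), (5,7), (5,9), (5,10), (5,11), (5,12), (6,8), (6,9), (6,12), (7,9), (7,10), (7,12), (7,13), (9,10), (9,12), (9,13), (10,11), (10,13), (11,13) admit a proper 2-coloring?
No (odd cycle of length 3: 5 -> 11 -> 4 -> 5)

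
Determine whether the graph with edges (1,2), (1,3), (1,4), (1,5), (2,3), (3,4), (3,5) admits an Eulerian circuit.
Yes (the graph is connected and all 5 vertices have even degree)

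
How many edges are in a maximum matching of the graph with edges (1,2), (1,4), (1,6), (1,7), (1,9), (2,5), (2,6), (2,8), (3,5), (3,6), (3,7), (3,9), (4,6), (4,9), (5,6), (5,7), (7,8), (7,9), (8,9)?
4 (matching: (1,6), (2,8), (3,5), (7,9); upper bound floor(n/2) = floor(9/2) = 4)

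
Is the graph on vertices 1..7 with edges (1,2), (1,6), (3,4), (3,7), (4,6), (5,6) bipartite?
Yes. Partition: {1, 4, 5, 7}, {2, 3, 6}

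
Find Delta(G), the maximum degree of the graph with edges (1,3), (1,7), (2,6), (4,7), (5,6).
2 (attained at vertices 1, 6, 7)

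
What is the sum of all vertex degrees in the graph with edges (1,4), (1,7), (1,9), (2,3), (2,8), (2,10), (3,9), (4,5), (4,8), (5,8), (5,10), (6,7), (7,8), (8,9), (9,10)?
30 (handshake: sum of degrees = 2|E| = 2 x 15 = 30)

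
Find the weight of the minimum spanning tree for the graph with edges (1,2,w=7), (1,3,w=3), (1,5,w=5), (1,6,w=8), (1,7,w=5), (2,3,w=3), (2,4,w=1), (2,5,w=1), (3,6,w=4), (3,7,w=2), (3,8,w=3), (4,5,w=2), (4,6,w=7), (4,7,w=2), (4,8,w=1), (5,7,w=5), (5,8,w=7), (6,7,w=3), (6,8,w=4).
13 (MST edges: (1,3,w=3), (2,4,w=1), (2,5,w=1), (3,7,w=2), (4,7,w=2), (4,8,w=1), (6,7,w=3); sum of weights 3 + 1 + 1 + 2 + 2 + 1 + 3 = 13)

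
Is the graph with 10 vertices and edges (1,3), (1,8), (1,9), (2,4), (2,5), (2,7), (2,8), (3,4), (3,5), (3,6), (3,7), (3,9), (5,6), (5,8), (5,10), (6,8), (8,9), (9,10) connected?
Yes (BFS from 1 visits [1, 3, 8, 9, 4, 5, 6, 7, 2, 10] — all 10 vertices reached)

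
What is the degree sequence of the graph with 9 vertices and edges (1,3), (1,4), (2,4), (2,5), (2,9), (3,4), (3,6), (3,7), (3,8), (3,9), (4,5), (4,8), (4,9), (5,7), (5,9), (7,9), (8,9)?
[6, 6, 6, 4, 3, 3, 3, 2, 1] (degrees: deg(1)=2, deg(2)=3, deg(3)=6, deg(4)=6, deg(5)=4, deg(6)=1, deg(7)=3, deg(8)=3, deg(9)=6)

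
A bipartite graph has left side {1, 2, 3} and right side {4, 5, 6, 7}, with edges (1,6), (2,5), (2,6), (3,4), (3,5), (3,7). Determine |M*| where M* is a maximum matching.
3 (matching: (1,6), (2,5), (3,7); upper bound min(|L|,|R|) = min(3,4) = 3)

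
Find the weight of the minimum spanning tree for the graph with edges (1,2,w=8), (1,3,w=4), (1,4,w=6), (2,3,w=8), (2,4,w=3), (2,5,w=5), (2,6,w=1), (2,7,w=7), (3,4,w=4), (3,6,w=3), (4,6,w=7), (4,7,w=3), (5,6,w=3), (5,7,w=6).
17 (MST edges: (1,3,w=4), (2,4,w=3), (2,6,w=1), (3,6,w=3), (4,7,w=3), (5,6,w=3); sum of weights 4 + 3 + 1 + 3 + 3 + 3 = 17)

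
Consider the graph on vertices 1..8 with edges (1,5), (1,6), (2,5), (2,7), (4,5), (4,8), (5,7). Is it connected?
No, it has 2 components: {1, 2, 4, 5, 6, 7, 8}, {3}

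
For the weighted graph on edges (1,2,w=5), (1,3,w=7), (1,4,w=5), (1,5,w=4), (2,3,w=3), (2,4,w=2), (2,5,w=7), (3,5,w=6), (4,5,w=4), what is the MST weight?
13 (MST edges: (1,5,w=4), (2,3,w=3), (2,4,w=2), (4,5,w=4); sum of weights 4 + 3 + 2 + 4 = 13)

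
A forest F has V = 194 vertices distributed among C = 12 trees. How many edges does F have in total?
182 (Each of the 12 component trees on V_i vertices has V_i - 1 edges; summing gives V - C = 194 - 12 = 182)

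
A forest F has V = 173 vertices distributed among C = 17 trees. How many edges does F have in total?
156 (Each of the 17 component trees on V_i vertices has V_i - 1 edges; summing gives V - C = 173 - 17 = 156)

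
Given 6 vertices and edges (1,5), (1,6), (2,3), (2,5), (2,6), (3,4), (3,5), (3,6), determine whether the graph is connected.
Yes (BFS from 1 visits [1, 5, 6, 2, 3, 4] — all 6 vertices reached)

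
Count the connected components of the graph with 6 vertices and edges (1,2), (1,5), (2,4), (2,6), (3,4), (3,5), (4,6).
1 (components: {1, 2, 3, 4, 5, 6})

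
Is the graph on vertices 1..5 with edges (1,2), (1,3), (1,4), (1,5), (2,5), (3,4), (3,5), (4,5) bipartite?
No (odd cycle of length 3: 4 -> 1 -> 3 -> 4)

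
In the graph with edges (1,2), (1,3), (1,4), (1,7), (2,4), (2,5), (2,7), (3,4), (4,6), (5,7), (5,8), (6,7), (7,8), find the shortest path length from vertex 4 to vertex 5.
2 (path: 4 -> 2 -> 5, 2 edges)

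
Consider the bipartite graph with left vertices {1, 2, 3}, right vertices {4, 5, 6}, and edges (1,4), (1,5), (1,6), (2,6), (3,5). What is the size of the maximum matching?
3 (matching: (1,4), (2,6), (3,5); upper bound min(|L|,|R|) = min(3,3) = 3)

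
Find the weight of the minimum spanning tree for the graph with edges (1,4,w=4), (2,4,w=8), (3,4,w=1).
13 (MST edges: (1,4,w=4), (2,4,w=8), (3,4,w=1); sum of weights 4 + 8 + 1 = 13)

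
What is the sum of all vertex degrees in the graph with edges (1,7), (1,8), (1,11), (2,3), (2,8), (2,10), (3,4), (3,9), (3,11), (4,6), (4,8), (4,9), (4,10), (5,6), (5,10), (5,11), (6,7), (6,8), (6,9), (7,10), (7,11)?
42 (handshake: sum of degrees = 2|E| = 2 x 21 = 42)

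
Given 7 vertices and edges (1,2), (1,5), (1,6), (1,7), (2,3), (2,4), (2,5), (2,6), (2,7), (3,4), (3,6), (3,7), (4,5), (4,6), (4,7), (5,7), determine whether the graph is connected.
Yes (BFS from 1 visits [1, 2, 5, 6, 7, 3, 4] — all 7 vertices reached)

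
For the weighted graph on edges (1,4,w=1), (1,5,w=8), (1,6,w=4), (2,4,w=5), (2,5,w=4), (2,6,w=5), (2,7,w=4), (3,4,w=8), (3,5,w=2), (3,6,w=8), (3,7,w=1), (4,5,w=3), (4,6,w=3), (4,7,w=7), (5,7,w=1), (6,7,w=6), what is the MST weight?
13 (MST edges: (1,4,w=1), (2,5,w=4), (3,7,w=1), (4,5,w=3), (4,6,w=3), (5,7,w=1); sum of weights 1 + 4 + 1 + 3 + 3 + 1 = 13)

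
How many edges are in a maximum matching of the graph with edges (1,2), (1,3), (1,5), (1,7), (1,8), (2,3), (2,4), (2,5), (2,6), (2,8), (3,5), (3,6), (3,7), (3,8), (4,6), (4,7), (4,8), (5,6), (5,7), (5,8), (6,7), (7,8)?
4 (matching: (1,5), (2,6), (3,7), (4,8); upper bound floor(n/2) = floor(8/2) = 4)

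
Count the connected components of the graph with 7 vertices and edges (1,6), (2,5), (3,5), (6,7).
3 (components: {1, 6, 7}, {2, 3, 5}, {4})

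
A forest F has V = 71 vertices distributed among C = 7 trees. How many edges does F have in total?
64 (Each of the 7 component trees on V_i vertices has V_i - 1 edges; summing gives V - C = 71 - 7 = 64)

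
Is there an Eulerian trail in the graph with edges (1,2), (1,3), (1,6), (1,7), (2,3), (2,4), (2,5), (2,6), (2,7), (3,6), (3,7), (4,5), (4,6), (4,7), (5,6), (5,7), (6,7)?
Yes — and in fact it has an Eulerian circuit (the graph is connected and all 7 vertices have even degree)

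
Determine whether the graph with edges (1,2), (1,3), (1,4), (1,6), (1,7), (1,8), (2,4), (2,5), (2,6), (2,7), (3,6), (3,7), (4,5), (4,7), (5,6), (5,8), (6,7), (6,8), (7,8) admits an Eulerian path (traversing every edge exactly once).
Yes (the graph is connected and exactly 2 vertices have odd degree: {2, 3}; any Eulerian path must start and end at those)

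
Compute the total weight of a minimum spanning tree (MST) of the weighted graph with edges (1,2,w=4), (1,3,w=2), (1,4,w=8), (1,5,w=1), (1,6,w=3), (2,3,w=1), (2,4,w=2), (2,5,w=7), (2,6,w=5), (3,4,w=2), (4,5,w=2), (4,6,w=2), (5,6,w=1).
7 (MST edges: (1,3,w=2), (1,5,w=1), (2,3,w=1), (2,4,w=2), (5,6,w=1); sum of weights 2 + 1 + 1 + 2 + 1 = 7)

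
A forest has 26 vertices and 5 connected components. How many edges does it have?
21 (Each of the 5 component trees on V_i vertices has V_i - 1 edges; summing gives V - C = 26 - 5 = 21)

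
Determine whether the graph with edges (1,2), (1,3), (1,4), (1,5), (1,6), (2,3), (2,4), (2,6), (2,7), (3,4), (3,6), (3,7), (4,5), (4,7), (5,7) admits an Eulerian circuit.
No (6 vertices have odd degree: {1, 2, 3, 4, 5, 6}; Eulerian circuit requires 0)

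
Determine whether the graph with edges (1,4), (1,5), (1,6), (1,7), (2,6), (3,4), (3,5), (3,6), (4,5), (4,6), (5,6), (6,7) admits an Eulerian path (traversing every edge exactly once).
Yes (the graph is connected and exactly 2 vertices have odd degree: {2, 3}; any Eulerian path must start and end at those)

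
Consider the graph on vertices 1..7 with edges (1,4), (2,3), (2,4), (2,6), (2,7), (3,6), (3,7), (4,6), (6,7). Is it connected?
No, it has 2 components: {1, 2, 3, 4, 6, 7}, {5}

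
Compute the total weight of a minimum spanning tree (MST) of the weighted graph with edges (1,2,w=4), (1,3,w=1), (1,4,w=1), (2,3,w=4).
6 (MST edges: (1,2,w=4), (1,3,w=1), (1,4,w=1); sum of weights 4 + 1 + 1 = 6)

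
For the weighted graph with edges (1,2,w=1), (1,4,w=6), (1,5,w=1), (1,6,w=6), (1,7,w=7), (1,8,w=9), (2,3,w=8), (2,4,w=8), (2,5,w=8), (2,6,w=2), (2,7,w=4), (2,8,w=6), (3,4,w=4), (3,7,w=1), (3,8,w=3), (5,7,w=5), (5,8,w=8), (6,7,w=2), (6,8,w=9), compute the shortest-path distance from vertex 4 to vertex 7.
5 (path: 4 -> 3 -> 7; weights 4 + 1 = 5)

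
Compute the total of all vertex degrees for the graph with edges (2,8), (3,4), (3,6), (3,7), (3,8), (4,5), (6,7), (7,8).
16 (handshake: sum of degrees = 2|E| = 2 x 8 = 16)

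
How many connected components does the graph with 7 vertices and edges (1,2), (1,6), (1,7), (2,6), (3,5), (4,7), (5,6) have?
1 (components: {1, 2, 3, 4, 5, 6, 7})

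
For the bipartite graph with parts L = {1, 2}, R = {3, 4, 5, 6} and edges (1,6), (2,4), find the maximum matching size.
2 (matching: (1,6), (2,4); upper bound min(|L|,|R|) = min(2,4) = 2)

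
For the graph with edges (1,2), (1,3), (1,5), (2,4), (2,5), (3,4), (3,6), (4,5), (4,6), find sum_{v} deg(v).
18 (handshake: sum of degrees = 2|E| = 2 x 9 = 18)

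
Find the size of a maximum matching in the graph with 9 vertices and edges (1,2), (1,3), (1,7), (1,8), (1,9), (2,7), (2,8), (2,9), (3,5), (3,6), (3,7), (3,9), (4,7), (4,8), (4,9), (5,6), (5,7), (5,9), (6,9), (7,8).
4 (matching: (2,8), (3,6), (4,7), (5,9); upper bound floor(n/2) = floor(9/2) = 4)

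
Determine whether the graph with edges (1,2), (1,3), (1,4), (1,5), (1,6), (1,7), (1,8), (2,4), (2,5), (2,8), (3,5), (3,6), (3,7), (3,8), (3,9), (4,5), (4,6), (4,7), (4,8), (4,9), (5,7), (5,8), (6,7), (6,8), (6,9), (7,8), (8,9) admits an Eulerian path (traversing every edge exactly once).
Yes (the graph is connected and exactly 2 vertices have odd degree: {1, 4}; any Eulerian path must start and end at those)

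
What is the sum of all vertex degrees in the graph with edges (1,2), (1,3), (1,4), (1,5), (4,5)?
10 (handshake: sum of degrees = 2|E| = 2 x 5 = 10)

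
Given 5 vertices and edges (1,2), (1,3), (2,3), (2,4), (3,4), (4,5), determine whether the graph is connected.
Yes (BFS from 1 visits [1, 2, 3, 4, 5] — all 5 vertices reached)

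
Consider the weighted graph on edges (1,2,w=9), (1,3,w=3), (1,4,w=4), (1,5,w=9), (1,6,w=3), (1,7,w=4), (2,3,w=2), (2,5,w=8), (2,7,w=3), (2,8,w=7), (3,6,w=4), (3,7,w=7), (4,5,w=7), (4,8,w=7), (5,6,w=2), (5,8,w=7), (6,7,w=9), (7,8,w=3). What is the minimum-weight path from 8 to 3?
8 (path: 8 -> 7 -> 2 -> 3; weights 3 + 3 + 2 = 8)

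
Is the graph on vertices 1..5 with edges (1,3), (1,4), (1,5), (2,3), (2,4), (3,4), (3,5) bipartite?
No (odd cycle of length 3: 5 -> 1 -> 3 -> 5)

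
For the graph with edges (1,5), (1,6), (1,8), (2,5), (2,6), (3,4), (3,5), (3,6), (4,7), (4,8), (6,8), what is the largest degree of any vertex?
4 (attained at vertex 6)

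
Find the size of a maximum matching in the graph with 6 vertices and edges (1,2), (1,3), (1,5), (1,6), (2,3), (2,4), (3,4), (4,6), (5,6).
3 (matching: (1,5), (2,3), (4,6); upper bound floor(n/2) = floor(6/2) = 3)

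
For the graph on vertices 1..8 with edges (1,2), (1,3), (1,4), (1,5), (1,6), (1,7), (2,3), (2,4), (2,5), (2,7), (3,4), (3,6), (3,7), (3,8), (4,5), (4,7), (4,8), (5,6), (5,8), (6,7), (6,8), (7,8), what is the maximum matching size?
4 (matching: (1,7), (2,5), (3,4), (6,8); upper bound floor(n/2) = floor(8/2) = 4)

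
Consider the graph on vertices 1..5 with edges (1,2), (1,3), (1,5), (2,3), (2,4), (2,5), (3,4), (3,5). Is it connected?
Yes (BFS from 1 visits [1, 2, 3, 5, 4] — all 5 vertices reached)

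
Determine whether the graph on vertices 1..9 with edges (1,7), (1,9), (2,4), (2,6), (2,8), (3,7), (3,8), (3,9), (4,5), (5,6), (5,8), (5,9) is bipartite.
Yes. Partition: {1, 2, 3, 5}, {4, 6, 7, 8, 9}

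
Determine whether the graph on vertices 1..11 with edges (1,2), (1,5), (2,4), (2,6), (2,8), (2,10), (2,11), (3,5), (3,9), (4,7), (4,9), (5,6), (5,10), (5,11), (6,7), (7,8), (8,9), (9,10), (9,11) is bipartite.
Yes. Partition: {1, 3, 4, 6, 8, 10, 11}, {2, 5, 7, 9}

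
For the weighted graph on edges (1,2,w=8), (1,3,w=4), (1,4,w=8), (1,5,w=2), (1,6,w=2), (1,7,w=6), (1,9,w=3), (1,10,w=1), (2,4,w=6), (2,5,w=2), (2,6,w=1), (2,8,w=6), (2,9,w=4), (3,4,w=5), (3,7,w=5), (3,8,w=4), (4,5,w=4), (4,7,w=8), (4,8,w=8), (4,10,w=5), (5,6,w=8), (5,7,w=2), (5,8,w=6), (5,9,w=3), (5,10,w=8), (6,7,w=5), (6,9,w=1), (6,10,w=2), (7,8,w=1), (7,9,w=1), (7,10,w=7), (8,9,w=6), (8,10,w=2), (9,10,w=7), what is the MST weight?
17 (MST edges: (1,3,w=4), (1,5,w=2), (1,6,w=2), (1,10,w=1), (2,6,w=1), (4,5,w=4), (6,9,w=1), (7,8,w=1), (7,9,w=1); sum of weights 4 + 2 + 2 + 1 + 1 + 4 + 1 + 1 + 1 = 17)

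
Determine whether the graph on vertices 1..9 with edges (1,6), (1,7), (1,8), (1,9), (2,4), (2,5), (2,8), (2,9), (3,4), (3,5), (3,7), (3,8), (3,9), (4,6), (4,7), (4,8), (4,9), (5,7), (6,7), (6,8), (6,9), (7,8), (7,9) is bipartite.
No (odd cycle of length 3: 9 -> 1 -> 7 -> 9)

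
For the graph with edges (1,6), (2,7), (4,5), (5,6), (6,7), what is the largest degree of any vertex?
3 (attained at vertex 6)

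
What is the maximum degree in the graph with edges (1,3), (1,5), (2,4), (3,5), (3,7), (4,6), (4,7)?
3 (attained at vertices 3, 4)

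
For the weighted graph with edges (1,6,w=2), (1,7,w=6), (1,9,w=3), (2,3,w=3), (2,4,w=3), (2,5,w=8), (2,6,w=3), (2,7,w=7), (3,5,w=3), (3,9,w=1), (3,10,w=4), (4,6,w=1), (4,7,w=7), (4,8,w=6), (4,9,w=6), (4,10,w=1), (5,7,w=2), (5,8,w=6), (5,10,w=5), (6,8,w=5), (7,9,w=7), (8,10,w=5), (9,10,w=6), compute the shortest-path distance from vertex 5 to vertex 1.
7 (path: 5 -> 3 -> 9 -> 1; weights 3 + 1 + 3 = 7)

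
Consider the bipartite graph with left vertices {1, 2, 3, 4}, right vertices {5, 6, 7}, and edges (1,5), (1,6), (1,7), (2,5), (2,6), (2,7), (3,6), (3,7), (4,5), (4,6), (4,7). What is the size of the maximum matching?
3 (matching: (1,7), (2,6), (4,5); upper bound min(|L|,|R|) = min(4,3) = 3)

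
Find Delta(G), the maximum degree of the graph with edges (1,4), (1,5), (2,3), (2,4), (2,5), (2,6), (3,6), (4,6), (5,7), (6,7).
4 (attained at vertices 2, 6)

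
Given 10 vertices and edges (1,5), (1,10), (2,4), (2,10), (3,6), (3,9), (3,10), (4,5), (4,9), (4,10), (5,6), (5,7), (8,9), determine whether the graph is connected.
Yes (BFS from 1 visits [1, 5, 10, 4, 6, 7, 2, 3, 9, 8] — all 10 vertices reached)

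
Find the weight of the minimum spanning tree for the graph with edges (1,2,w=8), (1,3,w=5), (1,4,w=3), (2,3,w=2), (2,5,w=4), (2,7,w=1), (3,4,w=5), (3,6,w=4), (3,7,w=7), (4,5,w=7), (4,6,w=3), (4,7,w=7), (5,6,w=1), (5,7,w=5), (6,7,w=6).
14 (MST edges: (1,4,w=3), (2,3,w=2), (2,5,w=4), (2,7,w=1), (4,6,w=3), (5,6,w=1); sum of weights 3 + 2 + 4 + 1 + 3 + 1 = 14)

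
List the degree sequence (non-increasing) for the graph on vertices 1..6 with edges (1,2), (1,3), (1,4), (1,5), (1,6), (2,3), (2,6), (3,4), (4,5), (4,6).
[5, 4, 3, 3, 3, 2] (degrees: deg(1)=5, deg(2)=3, deg(3)=3, deg(4)=4, deg(5)=2, deg(6)=3)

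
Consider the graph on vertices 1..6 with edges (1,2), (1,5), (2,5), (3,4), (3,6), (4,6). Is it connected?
No, it has 2 components: {1, 2, 5}, {3, 4, 6}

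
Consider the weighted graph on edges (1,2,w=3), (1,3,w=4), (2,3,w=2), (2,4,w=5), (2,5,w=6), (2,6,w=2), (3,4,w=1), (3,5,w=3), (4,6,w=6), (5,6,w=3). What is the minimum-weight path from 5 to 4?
4 (path: 5 -> 3 -> 4; weights 3 + 1 = 4)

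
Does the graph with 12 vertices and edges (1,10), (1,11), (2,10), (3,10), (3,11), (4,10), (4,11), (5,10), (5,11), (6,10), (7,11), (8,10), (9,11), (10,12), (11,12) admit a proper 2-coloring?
Yes. Partition: {1, 2, 3, 4, 5, 6, 7, 8, 9, 12}, {10, 11}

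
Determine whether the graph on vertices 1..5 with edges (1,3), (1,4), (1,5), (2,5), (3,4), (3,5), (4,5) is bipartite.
No (odd cycle of length 3: 5 -> 1 -> 4 -> 5)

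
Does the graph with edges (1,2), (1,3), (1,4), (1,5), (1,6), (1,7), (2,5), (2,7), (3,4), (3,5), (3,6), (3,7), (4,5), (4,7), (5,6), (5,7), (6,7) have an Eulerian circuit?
No (2 vertices have odd degree: {2, 3}; Eulerian circuit requires 0)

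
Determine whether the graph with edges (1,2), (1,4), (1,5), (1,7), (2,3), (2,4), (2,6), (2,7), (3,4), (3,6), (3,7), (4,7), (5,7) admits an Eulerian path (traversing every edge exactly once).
Yes (the graph is connected and exactly 2 vertices have odd degree: {2, 7}; any Eulerian path must start and end at those)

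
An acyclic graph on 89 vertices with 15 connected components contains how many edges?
74 (Each of the 15 component trees on V_i vertices has V_i - 1 edges; summing gives V - C = 89 - 15 = 74)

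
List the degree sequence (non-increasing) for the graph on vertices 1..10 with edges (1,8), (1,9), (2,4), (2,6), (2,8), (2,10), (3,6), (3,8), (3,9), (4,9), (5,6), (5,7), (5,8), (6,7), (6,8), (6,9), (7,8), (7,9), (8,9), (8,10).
[8, 6, 6, 4, 4, 3, 3, 2, 2, 2] (degrees: deg(1)=2, deg(2)=4, deg(3)=3, deg(4)=2, deg(5)=3, deg(6)=6, deg(7)=4, deg(8)=8, deg(9)=6, deg(10)=2)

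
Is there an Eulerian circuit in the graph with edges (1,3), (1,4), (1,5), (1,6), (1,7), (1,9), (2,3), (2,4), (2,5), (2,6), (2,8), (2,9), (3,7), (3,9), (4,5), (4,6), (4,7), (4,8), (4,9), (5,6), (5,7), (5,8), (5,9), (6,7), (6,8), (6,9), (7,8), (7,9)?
No (6 vertices have odd degree: {4, 5, 6, 7, 8, 9}; Eulerian circuit requires 0)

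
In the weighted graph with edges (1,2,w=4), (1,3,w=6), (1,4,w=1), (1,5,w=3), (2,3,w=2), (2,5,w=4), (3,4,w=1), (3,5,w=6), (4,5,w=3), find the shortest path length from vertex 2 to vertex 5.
4 (path: 2 -> 5; weights 4 = 4)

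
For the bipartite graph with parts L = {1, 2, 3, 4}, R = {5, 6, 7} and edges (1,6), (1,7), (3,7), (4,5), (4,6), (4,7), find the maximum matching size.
3 (matching: (1,6), (3,7), (4,5); upper bound min(|L|,|R|) = min(4,3) = 3)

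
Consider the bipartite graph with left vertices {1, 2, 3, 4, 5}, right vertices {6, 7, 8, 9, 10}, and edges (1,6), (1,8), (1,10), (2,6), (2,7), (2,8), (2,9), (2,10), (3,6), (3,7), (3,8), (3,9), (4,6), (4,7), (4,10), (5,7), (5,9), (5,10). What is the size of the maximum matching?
5 (matching: (1,10), (2,9), (3,8), (4,6), (5,7); upper bound min(|L|,|R|) = min(5,5) = 5)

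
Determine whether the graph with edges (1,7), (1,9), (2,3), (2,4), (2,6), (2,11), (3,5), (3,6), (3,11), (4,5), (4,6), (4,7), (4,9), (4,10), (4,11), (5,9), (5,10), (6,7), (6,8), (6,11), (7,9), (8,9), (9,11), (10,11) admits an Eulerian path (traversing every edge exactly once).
Yes (the graph is connected and exactly 2 vertices have odd degree: {4, 10}; any Eulerian path must start and end at those)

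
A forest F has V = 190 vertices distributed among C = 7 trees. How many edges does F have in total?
183 (Each of the 7 component trees on V_i vertices has V_i - 1 edges; summing gives V - C = 190 - 7 = 183)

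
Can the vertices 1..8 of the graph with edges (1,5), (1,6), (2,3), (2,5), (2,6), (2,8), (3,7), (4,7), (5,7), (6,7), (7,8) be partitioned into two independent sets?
Yes. Partition: {1, 2, 7}, {3, 4, 5, 6, 8}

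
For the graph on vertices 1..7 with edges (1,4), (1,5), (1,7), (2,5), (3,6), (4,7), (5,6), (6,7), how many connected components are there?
1 (components: {1, 2, 3, 4, 5, 6, 7})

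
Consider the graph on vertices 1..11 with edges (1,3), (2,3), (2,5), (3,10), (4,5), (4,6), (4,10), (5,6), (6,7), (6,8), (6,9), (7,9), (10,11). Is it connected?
Yes (BFS from 1 visits [1, 3, 2, 10, 5, 4, 11, 6, 7, 8, 9] — all 11 vertices reached)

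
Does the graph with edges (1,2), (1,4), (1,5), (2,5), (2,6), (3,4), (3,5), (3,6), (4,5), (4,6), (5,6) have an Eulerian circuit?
No (4 vertices have odd degree: {1, 2, 3, 5}; Eulerian circuit requires 0)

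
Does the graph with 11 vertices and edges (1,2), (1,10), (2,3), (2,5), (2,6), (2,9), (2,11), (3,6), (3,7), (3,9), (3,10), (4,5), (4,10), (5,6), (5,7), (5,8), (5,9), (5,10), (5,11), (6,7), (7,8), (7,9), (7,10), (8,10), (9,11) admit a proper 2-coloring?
No (odd cycle of length 5: 5 -> 10 -> 1 -> 2 -> 9 -> 5)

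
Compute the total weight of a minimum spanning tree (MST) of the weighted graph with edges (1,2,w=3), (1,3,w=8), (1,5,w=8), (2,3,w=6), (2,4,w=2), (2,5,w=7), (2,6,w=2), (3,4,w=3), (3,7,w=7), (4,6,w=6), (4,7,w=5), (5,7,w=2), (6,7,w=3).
15 (MST edges: (1,2,w=3), (2,4,w=2), (2,6,w=2), (3,4,w=3), (5,7,w=2), (6,7,w=3); sum of weights 3 + 2 + 2 + 3 + 2 + 3 = 15)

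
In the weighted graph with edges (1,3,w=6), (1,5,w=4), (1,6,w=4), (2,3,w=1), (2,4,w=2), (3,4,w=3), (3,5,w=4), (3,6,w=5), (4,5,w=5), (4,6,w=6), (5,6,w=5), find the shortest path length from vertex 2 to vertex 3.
1 (path: 2 -> 3; weights 1 = 1)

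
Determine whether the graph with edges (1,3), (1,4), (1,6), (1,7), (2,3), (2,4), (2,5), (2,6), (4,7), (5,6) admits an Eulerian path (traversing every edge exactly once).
Yes (the graph is connected and exactly 2 vertices have odd degree: {4, 6}; any Eulerian path must start and end at those)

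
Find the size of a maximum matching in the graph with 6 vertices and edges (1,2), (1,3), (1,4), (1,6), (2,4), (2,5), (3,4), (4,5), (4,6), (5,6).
3 (matching: (1,3), (2,4), (5,6); upper bound floor(n/2) = floor(6/2) = 3)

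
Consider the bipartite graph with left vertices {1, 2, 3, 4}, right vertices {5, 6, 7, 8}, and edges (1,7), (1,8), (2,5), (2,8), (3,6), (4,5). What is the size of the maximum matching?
4 (matching: (1,7), (2,8), (3,6), (4,5); upper bound min(|L|,|R|) = min(4,4) = 4)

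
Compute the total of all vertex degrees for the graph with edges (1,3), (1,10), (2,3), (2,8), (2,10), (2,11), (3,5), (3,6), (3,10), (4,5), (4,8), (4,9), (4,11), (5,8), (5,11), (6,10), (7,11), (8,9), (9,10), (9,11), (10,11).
42 (handshake: sum of degrees = 2|E| = 2 x 21 = 42)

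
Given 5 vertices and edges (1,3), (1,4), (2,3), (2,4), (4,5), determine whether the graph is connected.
Yes (BFS from 1 visits [1, 3, 4, 2, 5] — all 5 vertices reached)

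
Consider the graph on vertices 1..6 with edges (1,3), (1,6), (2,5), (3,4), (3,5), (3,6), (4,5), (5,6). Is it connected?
Yes (BFS from 1 visits [1, 3, 6, 4, 5, 2] — all 6 vertices reached)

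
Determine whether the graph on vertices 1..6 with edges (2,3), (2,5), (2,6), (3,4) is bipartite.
Yes. Partition: {1, 2, 4}, {3, 5, 6}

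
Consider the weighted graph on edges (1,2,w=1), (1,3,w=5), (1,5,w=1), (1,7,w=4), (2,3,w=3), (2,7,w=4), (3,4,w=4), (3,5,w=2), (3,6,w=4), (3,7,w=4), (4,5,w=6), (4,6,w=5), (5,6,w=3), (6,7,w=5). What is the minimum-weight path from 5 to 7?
5 (path: 5 -> 1 -> 7; weights 1 + 4 = 5)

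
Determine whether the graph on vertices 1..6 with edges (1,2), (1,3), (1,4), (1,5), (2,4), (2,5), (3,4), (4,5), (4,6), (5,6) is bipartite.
No (odd cycle of length 3: 5 -> 1 -> 2 -> 5)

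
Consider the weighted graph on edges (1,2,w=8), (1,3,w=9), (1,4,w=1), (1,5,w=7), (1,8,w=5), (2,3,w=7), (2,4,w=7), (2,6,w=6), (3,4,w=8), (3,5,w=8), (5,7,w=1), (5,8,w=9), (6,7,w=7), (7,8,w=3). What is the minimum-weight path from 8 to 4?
6 (path: 8 -> 1 -> 4; weights 5 + 1 = 6)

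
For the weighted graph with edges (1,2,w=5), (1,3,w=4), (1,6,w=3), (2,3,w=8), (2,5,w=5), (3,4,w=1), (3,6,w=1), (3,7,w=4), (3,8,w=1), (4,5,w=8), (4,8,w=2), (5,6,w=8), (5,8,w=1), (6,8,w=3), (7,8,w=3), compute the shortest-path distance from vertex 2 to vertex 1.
5 (path: 2 -> 1; weights 5 = 5)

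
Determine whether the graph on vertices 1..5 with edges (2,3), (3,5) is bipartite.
Yes. Partition: {1, 2, 4, 5}, {3}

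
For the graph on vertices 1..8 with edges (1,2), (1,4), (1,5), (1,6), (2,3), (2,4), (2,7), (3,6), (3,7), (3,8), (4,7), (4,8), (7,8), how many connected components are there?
1 (components: {1, 2, 3, 4, 5, 6, 7, 8})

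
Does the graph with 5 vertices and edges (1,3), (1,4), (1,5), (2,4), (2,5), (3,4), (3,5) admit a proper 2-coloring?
No (odd cycle of length 3: 3 -> 1 -> 4 -> 3)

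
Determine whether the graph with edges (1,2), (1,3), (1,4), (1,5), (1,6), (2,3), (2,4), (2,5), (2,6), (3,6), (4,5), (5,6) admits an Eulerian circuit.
No (4 vertices have odd degree: {1, 2, 3, 4}; Eulerian circuit requires 0)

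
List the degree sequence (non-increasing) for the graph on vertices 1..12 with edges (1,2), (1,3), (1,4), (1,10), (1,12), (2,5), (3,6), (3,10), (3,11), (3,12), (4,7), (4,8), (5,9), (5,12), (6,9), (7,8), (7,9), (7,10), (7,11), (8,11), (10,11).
[5, 5, 5, 4, 4, 3, 3, 3, 3, 3, 2, 2] (degrees: deg(1)=5, deg(2)=2, deg(3)=5, deg(4)=3, deg(5)=3, deg(6)=2, deg(7)=5, deg(8)=3, deg(9)=3, deg(10)=4, deg(11)=4, deg(12)=3)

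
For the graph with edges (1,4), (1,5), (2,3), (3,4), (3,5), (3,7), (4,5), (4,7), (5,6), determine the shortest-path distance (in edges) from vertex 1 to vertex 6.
2 (path: 1 -> 5 -> 6, 2 edges)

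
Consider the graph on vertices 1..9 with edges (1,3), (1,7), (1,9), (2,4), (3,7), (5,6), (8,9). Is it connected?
No, it has 3 components: {1, 3, 7, 8, 9}, {2, 4}, {5, 6}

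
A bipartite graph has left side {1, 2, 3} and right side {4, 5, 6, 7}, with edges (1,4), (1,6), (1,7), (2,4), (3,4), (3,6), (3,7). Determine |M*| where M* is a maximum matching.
3 (matching: (1,7), (2,4), (3,6); upper bound min(|L|,|R|) = min(3,4) = 3)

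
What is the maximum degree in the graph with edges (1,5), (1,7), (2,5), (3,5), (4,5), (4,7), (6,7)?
4 (attained at vertex 5)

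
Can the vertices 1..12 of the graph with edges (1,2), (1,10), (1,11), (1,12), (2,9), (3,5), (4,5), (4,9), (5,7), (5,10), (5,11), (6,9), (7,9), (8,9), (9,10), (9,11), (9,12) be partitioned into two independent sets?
Yes. Partition: {1, 5, 9}, {2, 3, 4, 6, 7, 8, 10, 11, 12}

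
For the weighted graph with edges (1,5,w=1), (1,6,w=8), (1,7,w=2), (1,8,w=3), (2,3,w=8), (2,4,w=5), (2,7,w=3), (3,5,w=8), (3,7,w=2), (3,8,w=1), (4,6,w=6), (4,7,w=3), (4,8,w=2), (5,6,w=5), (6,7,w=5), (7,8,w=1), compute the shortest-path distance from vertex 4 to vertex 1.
5 (path: 4 -> 7 -> 1; weights 3 + 2 = 5)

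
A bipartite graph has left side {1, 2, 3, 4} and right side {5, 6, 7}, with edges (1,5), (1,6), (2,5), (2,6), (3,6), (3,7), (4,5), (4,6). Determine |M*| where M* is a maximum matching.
3 (matching: (1,6), (2,5), (3,7); upper bound min(|L|,|R|) = min(4,3) = 3)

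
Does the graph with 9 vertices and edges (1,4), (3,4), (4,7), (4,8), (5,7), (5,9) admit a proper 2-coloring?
Yes. Partition: {1, 2, 3, 6, 7, 8, 9}, {4, 5}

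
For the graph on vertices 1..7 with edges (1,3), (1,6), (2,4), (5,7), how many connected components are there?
3 (components: {1, 3, 6}, {2, 4}, {5, 7})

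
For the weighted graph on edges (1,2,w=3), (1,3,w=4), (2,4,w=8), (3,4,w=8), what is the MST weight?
15 (MST edges: (1,2,w=3), (1,3,w=4), (2,4,w=8); sum of weights 3 + 4 + 8 = 15)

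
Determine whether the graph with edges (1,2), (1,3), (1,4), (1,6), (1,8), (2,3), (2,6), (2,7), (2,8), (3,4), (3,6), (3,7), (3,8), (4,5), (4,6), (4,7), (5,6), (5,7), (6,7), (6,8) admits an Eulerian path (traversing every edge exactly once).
No (6 vertices have odd degree: {1, 2, 4, 5, 6, 7}; Eulerian path requires 0 or 2)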